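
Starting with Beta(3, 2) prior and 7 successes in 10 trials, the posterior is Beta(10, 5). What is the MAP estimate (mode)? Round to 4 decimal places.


The mode of Beta(a, b) when a > 1 and b > 1 is (a-1)/(a+b-2)
= (10 - 1) / (10 + 5 - 2)
= 9 / 13
= 0.6923

0.6923


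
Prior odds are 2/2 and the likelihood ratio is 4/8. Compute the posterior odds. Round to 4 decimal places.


Posterior odds = prior odds * likelihood ratio
= (2/2) * (4/8)
= 8 / 16
= 0.5

0.5


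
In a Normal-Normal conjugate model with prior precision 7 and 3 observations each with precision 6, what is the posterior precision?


Posterior precision = prior precision + n * observation precision
= 7 + 3 * 6
= 7 + 18 = 25

25


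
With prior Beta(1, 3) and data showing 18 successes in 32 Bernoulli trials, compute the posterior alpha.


Conjugate update: alpha_posterior = alpha_prior + k
= 1 + 18 = 19

19


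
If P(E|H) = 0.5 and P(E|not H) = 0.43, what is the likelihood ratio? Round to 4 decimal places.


Likelihood ratio = P(E|H) / P(E|not H)
= 0.5 / 0.43
= 1.1628

1.1628


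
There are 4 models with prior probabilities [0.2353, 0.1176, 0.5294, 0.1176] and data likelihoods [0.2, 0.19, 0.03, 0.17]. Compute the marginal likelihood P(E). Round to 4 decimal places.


P(E) = sum over models of P(M_i) * P(E|M_i)
= 0.2353*0.2 + 0.1176*0.19 + 0.5294*0.03 + 0.1176*0.17
= 0.1053

0.1053


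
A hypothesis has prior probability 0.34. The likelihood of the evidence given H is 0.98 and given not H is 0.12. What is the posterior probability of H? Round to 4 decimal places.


Using Bayes' theorem:
P(E) = 0.34 * 0.98 + 0.66 * 0.12
P(E) = 0.4124
P(H|E) = (0.34 * 0.98) / 0.4124 = 0.808

0.808


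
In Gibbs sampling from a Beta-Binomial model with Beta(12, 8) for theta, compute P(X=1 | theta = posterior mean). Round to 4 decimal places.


Posterior mean = alpha/(alpha+beta) = 12/20 = 0.6
P(X=1|theta=mean) = theta = 0.6

0.6


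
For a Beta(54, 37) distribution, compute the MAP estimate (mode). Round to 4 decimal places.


MAP = mode = (a-1)/(a+b-2)
= (54-1)/(54+37-2)
= 53/89 = 0.5955

0.5955


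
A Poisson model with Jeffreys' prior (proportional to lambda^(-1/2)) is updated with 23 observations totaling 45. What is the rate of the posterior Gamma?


Posterior = Gamma(0.5 + S, n)
= Gamma(0.5 + 45, 23)
Posterior rate = 0 + n = 23

23.0


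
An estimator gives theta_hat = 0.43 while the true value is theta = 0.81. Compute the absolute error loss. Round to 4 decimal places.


The absolute error loss is |theta_hat - theta|
= |0.43 - 0.81|
= 0.38

0.38


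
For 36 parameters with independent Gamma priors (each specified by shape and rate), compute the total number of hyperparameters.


A Gamma prior has 2 hyperparameters per parameter.
Total = 36 * 2 = 72

72


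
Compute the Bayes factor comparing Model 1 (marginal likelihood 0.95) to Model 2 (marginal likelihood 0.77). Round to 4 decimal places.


BF12 = marginal likelihood of M1 / marginal likelihood of M2
= 0.95/0.77
= 1.2338

1.2338


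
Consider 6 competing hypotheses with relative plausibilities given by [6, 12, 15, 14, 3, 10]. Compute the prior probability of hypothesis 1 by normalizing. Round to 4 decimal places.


Sum of weights = 6 + 12 + 15 + 14 + 3 + 10 = 60
Normalized prior for H1 = 6 / 60
= 0.1

0.1


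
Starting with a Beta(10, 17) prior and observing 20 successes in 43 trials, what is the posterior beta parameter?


Posterior beta = prior beta + failures
Failures = 43 - 20 = 23
beta_post = 17 + 23 = 40

40


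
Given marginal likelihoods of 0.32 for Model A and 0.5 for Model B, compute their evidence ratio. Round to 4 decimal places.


Ratio = ML(A) / ML(B) = 0.32/0.5
= 0.64

0.64


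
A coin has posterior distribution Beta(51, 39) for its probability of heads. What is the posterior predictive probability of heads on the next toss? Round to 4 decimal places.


Posterior predictive = E[theta] = alpha/(alpha+beta)
= 51/90
= 0.5667

0.5667


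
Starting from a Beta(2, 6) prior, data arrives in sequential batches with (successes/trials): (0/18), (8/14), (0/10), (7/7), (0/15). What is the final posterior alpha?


In sequential Bayesian updating, we sum all successes.
Total successes = 15
Final alpha = 2 + 15 = 17

17


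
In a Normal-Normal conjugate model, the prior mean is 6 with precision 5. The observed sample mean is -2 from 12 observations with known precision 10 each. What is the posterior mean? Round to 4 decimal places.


Posterior precision = tau0 + n*tau = 5 + 12*10 = 125
Posterior mean = (tau0*mu0 + n*tau*xbar) / posterior_precision
= (5*6 + 12*10*-2) / 125
= -210 / 125 = -1.68

-1.68


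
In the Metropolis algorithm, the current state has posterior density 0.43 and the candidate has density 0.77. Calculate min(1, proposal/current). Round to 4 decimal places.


Ratio = 0.77/0.43 = 1.7907
Acceptance probability = min(1, 1.7907)
= 1.0

1.0


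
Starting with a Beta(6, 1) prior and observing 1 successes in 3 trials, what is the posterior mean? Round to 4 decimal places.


Posterior parameters: alpha = 6 + 1 = 7
beta = 1 + 2 = 3
Posterior mean = alpha / (alpha + beta) = 7 / 10
= 0.7

0.7


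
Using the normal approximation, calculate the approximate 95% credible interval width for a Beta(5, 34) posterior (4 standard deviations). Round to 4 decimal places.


Var(Beta) = 5*34/(39^2 * 40) = 0.0028
SD = 0.0529
Width ~ 4*SD = 0.2114

0.2114


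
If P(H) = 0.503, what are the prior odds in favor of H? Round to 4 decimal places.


Prior odds = P(H) / (1 - P(H))
= 0.503 / 0.497
= 1.0121

1.0121


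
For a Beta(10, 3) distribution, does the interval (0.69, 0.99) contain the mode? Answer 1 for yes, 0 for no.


Mode of Beta(a,b) = (a-1)/(a+b-2)
= (10-1)/(10+3-2) = 0.8182
Check: 0.69 <= 0.8182 <= 0.99?
Result: 1

1


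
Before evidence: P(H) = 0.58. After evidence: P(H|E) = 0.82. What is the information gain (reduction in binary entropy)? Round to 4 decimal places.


Prior entropy = 0.9815
Posterior entropy = 0.6801
Information gain = 0.9815 - 0.6801 = 0.3014

0.3014


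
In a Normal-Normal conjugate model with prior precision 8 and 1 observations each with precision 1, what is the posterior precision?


Posterior precision = prior precision + n * observation precision
= 8 + 1 * 1
= 8 + 1 = 9

9


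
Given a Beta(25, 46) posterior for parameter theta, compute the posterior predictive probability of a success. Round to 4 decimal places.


For a Beta-Bernoulli model, the predictive probability is the mean:
P(success) = 25/(25+46) = 25/71 = 0.3521

0.3521


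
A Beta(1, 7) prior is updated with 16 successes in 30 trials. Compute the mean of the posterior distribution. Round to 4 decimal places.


After update: Beta(17, 21)
Mean = 17 / (17 + 21) = 17 / 38
= 0.4474

0.4474


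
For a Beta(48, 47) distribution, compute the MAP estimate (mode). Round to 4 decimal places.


MAP = mode = (a-1)/(a+b-2)
= (48-1)/(48+47-2)
= 47/93 = 0.5054

0.5054


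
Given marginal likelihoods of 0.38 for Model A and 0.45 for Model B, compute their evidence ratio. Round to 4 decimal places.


Ratio = ML(A) / ML(B) = 0.38/0.45
= 0.8444

0.8444


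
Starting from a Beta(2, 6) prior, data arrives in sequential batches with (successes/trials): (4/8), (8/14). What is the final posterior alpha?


In sequential Bayesian updating, we sum all successes.
Total successes = 12
Final alpha = 2 + 12 = 14

14


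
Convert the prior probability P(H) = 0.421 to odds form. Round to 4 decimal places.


P(not H) = 1 - 0.421 = 0.579
Odds = 0.421 / 0.579 = 0.7271

0.7271


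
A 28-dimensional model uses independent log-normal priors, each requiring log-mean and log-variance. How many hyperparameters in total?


Per parameter: 2 (log-mean and log-variance).
Total = 28 * 2 = 56

56


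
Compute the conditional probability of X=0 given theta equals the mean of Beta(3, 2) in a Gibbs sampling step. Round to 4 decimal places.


Mean of Beta(3, 2) = 0.6
P(X=0 | theta=0.6) = 0.4

0.4


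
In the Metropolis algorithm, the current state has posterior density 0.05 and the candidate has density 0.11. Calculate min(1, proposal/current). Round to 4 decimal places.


Ratio = 0.11/0.05 = 2.2
Acceptance probability = min(1, 2.2)
= 1.0

1.0


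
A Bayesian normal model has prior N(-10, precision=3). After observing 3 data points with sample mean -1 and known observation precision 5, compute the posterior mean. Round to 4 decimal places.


Posterior mean = (prior_precision * prior_mean + n * data_precision * data_mean) / (prior_precision + n * data_precision)
Numerator = 3*-10 + 3*5*-1 = -45
Denominator = 3 + 3*5 = 18
Posterior mean = -2.5

-2.5


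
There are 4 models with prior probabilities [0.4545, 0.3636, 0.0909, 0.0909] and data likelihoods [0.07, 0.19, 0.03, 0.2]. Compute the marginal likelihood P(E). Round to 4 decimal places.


P(E) = sum over models of P(M_i) * P(E|M_i)
= 0.4545*0.07 + 0.3636*0.19 + 0.0909*0.03 + 0.0909*0.2
= 0.1218

0.1218


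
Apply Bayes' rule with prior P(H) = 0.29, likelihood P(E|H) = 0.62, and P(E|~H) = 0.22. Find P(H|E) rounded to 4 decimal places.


Step 1: Compute marginal P(E) = P(E|H)P(H) + P(E|~H)P(~H)
= 0.62*0.29 + 0.22*0.71 = 0.336
Step 2: P(H|E) = P(E|H)P(H)/P(E) = 0.1798/0.336
= 0.5351

0.5351


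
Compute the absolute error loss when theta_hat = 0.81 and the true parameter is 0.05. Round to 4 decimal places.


L = |theta_hat - theta_true|
= |0.81 - 0.05| = 0.76

0.76


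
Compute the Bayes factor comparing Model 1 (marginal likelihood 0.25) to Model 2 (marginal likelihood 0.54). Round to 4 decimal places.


BF12 = marginal likelihood of M1 / marginal likelihood of M2
= 0.25/0.54
= 0.463

0.463


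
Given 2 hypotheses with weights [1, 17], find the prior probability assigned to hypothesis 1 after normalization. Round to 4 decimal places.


To normalize, divide each weight by the sum of all weights.
Sum = 18
Prior(H1) = 1/18 = 0.0556

0.0556


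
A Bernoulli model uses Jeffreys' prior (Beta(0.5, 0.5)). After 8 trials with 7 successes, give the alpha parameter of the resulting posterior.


Posterior = Beta(prior_alpha + successes, prior_beta + failures)
= Beta(0.5 + 7, 0.5 + 1)
Posterior alpha = 0.5 + k = 0.5 + 7 = 7.5

7.5


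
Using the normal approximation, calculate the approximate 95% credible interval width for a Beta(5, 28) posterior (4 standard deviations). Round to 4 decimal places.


Var(Beta) = 5*28/(33^2 * 34) = 0.0038
SD = 0.0615
Width ~ 4*SD = 0.246

0.246


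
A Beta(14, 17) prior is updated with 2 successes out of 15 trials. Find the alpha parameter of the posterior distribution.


In the Beta-Binomial conjugate update:
alpha_post = alpha_prior + successes
= 14 + 2
= 16

16


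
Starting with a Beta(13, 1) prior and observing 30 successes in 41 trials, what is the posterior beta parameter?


Posterior beta = prior beta + failures
Failures = 41 - 30 = 11
beta_post = 1 + 11 = 12

12


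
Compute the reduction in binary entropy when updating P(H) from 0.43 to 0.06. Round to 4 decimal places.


H_before = -p*log2(p) - (1-p)*log2(1-p) for p=0.43: 0.9858
H_after for p=0.06: 0.3274
Reduction = 0.9858 - 0.3274 = 0.6584

0.6584


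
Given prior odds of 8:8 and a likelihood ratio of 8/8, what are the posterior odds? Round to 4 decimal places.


Posterior odds = prior odds * LR
Prior odds = 8/8 = 1.0
LR = 8/8 = 1.0
Posterior odds = 1.0 * 1.0 = 1.0

1.0


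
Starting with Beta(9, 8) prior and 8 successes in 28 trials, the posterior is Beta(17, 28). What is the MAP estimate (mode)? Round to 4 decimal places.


The mode of Beta(a, b) when a > 1 and b > 1 is (a-1)/(a+b-2)
= (17 - 1) / (17 + 28 - 2)
= 16 / 43
= 0.3721

0.3721


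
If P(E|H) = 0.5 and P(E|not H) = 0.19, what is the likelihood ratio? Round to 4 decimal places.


Likelihood ratio = P(E|H) / P(E|not H)
= 0.5 / 0.19
= 2.6316

2.6316


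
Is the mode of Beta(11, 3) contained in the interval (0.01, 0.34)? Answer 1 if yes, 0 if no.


Mode = (a-1)/(a+b-2) = 10/12 = 0.8333
Interval: (0.01, 0.34)
Contains mode? 0

0


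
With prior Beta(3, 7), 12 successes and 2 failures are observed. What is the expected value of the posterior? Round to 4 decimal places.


Posterior = Beta(15, 9)
E[theta] = alpha/(alpha+beta)
= 15/24 = 0.625

0.625


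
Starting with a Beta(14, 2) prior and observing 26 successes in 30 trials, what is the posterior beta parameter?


Posterior beta = prior beta + failures
Failures = 30 - 26 = 4
beta_post = 2 + 4 = 6

6


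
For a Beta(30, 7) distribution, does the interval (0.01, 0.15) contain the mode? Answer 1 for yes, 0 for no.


Mode of Beta(a,b) = (a-1)/(a+b-2)
= (30-1)/(30+7-2) = 0.8286
Check: 0.01 <= 0.8286 <= 0.15?
Result: 0

0


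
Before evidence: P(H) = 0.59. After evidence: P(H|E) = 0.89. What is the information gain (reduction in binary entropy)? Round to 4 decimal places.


Prior entropy = 0.9765
Posterior entropy = 0.4999
Information gain = 0.9765 - 0.4999 = 0.4766

0.4766


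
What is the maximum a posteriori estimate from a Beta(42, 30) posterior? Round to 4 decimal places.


The MAP estimate equals the mode of the distribution.
Mode of Beta(a,b) = (a-1)/(a+b-2)
= 41/70
= 0.5857

0.5857


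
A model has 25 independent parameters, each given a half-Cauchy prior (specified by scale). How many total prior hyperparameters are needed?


Each half-Cauchy prior needs 1 hyperparameter (scale).
Total = 1 * 25 = 25

25


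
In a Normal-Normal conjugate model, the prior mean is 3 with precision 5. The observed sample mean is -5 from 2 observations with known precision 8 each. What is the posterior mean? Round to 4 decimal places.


Posterior precision = tau0 + n*tau = 5 + 2*8 = 21
Posterior mean = (tau0*mu0 + n*tau*xbar) / posterior_precision
= (5*3 + 2*8*-5) / 21
= -65 / 21 = -3.0952

-3.0952


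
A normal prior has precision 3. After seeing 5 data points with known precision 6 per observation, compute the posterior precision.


In the conjugate normal model, precisions add:
tau_posterior = tau_prior + n * tau_data
= 3 + 5*6 = 33

33


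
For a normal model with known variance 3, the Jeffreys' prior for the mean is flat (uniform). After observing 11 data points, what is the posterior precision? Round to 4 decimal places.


Jeffreys' prior for normal mean (known variance) is flat.
Prior precision = 0.
Posterior precision = prior_prec + n/sigma^2 = 0 + 11/3
= 3.6667

3.6667


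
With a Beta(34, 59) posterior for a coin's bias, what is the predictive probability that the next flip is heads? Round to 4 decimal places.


The predictive probability equals the posterior mean.
P(next = heads) = alpha / (alpha + beta)
= 34 / 93 = 0.3656

0.3656


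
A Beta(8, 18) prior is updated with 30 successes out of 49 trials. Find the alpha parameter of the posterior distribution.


In the Beta-Binomial conjugate update:
alpha_post = alpha_prior + successes
= 8 + 30
= 38

38


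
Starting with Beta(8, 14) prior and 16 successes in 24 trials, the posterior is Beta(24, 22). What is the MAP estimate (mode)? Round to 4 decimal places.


The mode of Beta(a, b) when a > 1 and b > 1 is (a-1)/(a+b-2)
= (24 - 1) / (24 + 22 - 2)
= 23 / 44
= 0.5227

0.5227


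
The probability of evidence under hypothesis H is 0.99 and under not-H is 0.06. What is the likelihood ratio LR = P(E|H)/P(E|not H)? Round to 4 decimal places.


LR = 0.99 / 0.06
= 16.5

16.5


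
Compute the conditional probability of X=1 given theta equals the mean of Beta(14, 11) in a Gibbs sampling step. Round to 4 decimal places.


Mean of Beta(14, 11) = 0.56
P(X=1 | theta=0.56) = 0.56

0.56


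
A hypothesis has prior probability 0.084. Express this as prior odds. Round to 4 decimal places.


Odds = P(H) / P(not H) = 0.084 / 0.916
= 0.0917

0.0917


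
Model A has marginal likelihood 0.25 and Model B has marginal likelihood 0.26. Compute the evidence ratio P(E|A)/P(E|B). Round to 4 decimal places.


Evidence ratio = P(E|A) / P(E|B)
= 0.25 / 0.26
= 0.9615

0.9615


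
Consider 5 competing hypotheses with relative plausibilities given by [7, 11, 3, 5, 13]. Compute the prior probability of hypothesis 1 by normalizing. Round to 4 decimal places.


Sum of weights = 7 + 11 + 3 + 5 + 13 = 39
Normalized prior for H1 = 7 / 39
= 0.1795

0.1795


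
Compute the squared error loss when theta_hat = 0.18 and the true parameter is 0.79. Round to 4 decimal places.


L = (theta_hat - theta_true)^2
= (0.18 - 0.79)^2
= -0.61^2 = 0.3721

0.3721


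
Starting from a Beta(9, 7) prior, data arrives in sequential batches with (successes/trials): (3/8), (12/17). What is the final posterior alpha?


In sequential Bayesian updating, we sum all successes.
Total successes = 15
Final alpha = 9 + 15 = 24

24


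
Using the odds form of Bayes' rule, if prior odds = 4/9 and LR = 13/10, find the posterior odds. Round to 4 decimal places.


Bayes' rule in odds form: posterior odds = prior odds * LR
= (4 * 13) / (9 * 10)
= 52/90 = 0.5778

0.5778


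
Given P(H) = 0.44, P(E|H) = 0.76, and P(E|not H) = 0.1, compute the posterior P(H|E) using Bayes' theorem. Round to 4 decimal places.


By Bayes' theorem: P(H|E) = P(E|H)*P(H) / P(E)
P(E) = P(E|H)*P(H) + P(E|not H)*P(not H)
P(E) = 0.76*0.44 + 0.1*0.56 = 0.3904
P(H|E) = 0.76*0.44 / 0.3904 = 0.8566

0.8566


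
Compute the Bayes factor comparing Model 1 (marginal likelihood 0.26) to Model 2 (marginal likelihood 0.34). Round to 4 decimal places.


BF12 = marginal likelihood of M1 / marginal likelihood of M2
= 0.26/0.34
= 0.7647

0.7647


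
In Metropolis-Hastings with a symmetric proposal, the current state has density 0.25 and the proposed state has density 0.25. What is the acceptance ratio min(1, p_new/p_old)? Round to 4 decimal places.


Ratio = p_new / p_old = 0.25 / 0.25 = 1.0
Acceptance = min(1, 1.0) = 1.0

1.0


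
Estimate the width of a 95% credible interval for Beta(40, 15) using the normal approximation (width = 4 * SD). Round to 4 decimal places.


For Beta(a,b): Var = ab/((a+b)^2(a+b+1))
Var = 0.0035, SD = 0.0595
Approximate 95% CI width = 4 * 0.0595 = 0.2381

0.2381


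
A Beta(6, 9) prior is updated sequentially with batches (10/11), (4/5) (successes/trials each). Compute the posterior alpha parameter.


Sequential conjugate updating is equivalent to a single batch update.
Total successes across all batches = 14
alpha_posterior = alpha_prior + total_successes = 6 + 14
= 20

20


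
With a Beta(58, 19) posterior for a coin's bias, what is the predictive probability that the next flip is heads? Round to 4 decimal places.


The predictive probability equals the posterior mean.
P(next = heads) = alpha / (alpha + beta)
= 58 / 77 = 0.7532

0.7532


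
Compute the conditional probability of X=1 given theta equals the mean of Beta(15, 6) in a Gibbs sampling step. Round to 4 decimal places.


Mean of Beta(15, 6) = 0.7143
P(X=1 | theta=0.7143) = 0.7143

0.7143


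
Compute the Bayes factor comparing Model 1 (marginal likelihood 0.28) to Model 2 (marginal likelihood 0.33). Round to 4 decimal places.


BF12 = marginal likelihood of M1 / marginal likelihood of M2
= 0.28/0.33
= 0.8485

0.8485


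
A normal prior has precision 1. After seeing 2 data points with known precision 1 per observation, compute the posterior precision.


In the conjugate normal model, precisions add:
tau_posterior = tau_prior + n * tau_data
= 1 + 2*1 = 3

3


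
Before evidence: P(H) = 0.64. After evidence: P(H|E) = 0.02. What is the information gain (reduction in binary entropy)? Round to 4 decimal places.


Prior entropy = 0.9427
Posterior entropy = 0.1414
Information gain = 0.9427 - 0.1414 = 0.8012

0.8012


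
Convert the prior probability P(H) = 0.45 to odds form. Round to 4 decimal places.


P(not H) = 1 - 0.45 = 0.55
Odds = 0.45 / 0.55 = 0.8182

0.8182


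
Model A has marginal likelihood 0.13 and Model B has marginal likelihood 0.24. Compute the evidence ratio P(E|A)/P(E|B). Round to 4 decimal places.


Evidence ratio = P(E|A) / P(E|B)
= 0.13 / 0.24
= 0.5417

0.5417


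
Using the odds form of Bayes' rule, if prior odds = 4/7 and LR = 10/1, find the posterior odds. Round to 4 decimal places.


Bayes' rule in odds form: posterior odds = prior odds * LR
= (4 * 10) / (7 * 1)
= 40/7 = 5.7143

5.7143


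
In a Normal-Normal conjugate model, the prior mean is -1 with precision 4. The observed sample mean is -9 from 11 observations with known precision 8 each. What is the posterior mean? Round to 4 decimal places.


Posterior precision = tau0 + n*tau = 4 + 11*8 = 92
Posterior mean = (tau0*mu0 + n*tau*xbar) / posterior_precision
= (4*-1 + 11*8*-9) / 92
= -796 / 92 = -8.6522

-8.6522


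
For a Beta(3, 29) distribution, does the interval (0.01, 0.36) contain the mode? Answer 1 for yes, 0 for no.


Mode of Beta(a,b) = (a-1)/(a+b-2)
= (3-1)/(3+29-2) = 0.0667
Check: 0.01 <= 0.0667 <= 0.36?
Result: 1

1


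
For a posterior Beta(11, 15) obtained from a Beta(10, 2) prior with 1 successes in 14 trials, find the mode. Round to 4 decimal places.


Mode = (alpha - 1) / (alpha + beta - 2)
= 10 / 24
= 0.4167

0.4167


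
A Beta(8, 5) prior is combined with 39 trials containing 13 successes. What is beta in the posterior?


In conjugate updating:
beta_posterior = beta_prior + (n - k)
= 5 + (39 - 13)
= 5 + 26 = 31

31


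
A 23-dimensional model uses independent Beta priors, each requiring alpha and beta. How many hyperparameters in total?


Per parameter: 2 (alpha and beta).
Total = 23 * 2 = 46

46


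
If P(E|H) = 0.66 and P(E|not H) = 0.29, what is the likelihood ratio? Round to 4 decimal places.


Likelihood ratio = P(E|H) / P(E|not H)
= 0.66 / 0.29
= 2.2759

2.2759


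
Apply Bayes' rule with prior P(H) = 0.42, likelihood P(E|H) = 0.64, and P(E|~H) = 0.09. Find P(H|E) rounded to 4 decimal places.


Step 1: Compute marginal P(E) = P(E|H)P(H) + P(E|~H)P(~H)
= 0.64*0.42 + 0.09*0.58 = 0.321
Step 2: P(H|E) = P(E|H)P(H)/P(E) = 0.2688/0.321
= 0.8374

0.8374


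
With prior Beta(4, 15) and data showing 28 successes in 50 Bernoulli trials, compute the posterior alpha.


Conjugate update: alpha_posterior = alpha_prior + k
= 4 + 28 = 32

32


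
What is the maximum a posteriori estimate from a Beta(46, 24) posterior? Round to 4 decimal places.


The MAP estimate equals the mode of the distribution.
Mode of Beta(a,b) = (a-1)/(a+b-2)
= 45/68
= 0.6618

0.6618


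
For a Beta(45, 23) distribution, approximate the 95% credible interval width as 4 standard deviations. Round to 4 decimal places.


Variance of Beta(a,b) = ab / ((a+b)^2 * (a+b+1))
= 45*23 / ((68)^2 * 69)
= 0.0032
SD = sqrt(0.0032) = 0.057
Width = 4 * SD = 0.2278

0.2278


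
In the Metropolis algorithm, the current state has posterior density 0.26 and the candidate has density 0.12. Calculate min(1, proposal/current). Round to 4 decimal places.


Ratio = 0.12/0.26 = 0.4615
Acceptance probability = min(1, 0.4615)
= 0.4615

0.4615


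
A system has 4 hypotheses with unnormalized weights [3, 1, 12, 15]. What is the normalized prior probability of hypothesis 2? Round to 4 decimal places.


The normalized prior is the weight divided by the total.
Total weight = 31
P(H2) = 1 / 31 = 0.0323

0.0323


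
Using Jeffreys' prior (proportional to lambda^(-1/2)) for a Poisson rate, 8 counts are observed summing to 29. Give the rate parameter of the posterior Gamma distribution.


Conjugate update: Gamma(prior_shape + S, prior_rate + n).
Prior shape = 0.5, prior rate = 0.
Posterior rate = 0 + n = 8

8.0


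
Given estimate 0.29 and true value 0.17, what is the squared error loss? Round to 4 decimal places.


Squared error = (estimate - true)^2
Difference = 0.12
Loss = 0.12^2 = 0.0144

0.0144


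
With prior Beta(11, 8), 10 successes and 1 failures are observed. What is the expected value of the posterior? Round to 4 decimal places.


Posterior = Beta(21, 9)
E[theta] = alpha/(alpha+beta)
= 21/30 = 0.7

0.7


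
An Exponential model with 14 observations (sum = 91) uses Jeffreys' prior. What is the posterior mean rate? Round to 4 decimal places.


Posterior Gamma(14, 91)
E[lambda] = 14/91 = 0.1538

0.1538


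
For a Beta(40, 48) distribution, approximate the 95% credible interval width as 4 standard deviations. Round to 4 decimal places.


Variance of Beta(a,b) = ab / ((a+b)^2 * (a+b+1))
= 40*48 / ((88)^2 * 89)
= 0.0028
SD = sqrt(0.0028) = 0.0528
Width = 4 * SD = 0.2111

0.2111


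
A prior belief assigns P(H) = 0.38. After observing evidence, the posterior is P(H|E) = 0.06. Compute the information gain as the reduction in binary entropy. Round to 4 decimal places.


H(prior) = -0.38*log2(0.38) - 0.62*log2(0.62)
= 0.958
H(post) = -0.06*log2(0.06) - 0.94*log2(0.94)
= 0.3274
IG = 0.958 - 0.3274 = 0.6306

0.6306


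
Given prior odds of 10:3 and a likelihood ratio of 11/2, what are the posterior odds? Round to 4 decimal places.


Posterior odds = prior odds * LR
Prior odds = 10/3 = 3.3333
LR = 11/2 = 5.5
Posterior odds = 3.3333 * 5.5 = 18.3333

18.3333


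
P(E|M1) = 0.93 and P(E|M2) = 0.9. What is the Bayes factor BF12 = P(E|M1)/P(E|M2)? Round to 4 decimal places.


Bayes factor BF12 = P(E|M1) / P(E|M2)
= 0.93 / 0.9
= 1.0333

1.0333


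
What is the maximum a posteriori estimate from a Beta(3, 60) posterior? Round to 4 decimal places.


The MAP estimate equals the mode of the distribution.
Mode of Beta(a,b) = (a-1)/(a+b-2)
= 2/61
= 0.0328

0.0328


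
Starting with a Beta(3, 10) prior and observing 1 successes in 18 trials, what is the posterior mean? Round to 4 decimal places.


Posterior parameters: alpha = 3 + 1 = 4
beta = 10 + 17 = 27
Posterior mean = alpha / (alpha + beta) = 4 / 31
= 0.129

0.129


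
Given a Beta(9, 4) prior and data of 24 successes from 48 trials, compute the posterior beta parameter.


Number of failures = 48 - 24 = 24
Posterior beta = 4 + 24 = 28

28


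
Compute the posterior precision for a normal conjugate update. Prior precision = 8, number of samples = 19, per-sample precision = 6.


tau_post = tau_0 + n * tau
= 8 + 19 * 6 = 122

122


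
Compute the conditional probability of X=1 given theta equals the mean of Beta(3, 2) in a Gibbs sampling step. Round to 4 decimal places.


Mean of Beta(3, 2) = 0.6
P(X=1 | theta=0.6) = 0.6

0.6


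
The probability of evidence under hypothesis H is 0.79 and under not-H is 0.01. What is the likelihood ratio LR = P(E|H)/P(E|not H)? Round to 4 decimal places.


LR = 0.79 / 0.01
= 79.0

79.0


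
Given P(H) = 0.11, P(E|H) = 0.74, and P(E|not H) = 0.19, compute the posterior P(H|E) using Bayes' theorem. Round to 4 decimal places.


By Bayes' theorem: P(H|E) = P(E|H)*P(H) / P(E)
P(E) = P(E|H)*P(H) + P(E|not H)*P(not H)
P(E) = 0.74*0.11 + 0.19*0.89 = 0.2505
P(H|E) = 0.74*0.11 / 0.2505 = 0.325

0.325


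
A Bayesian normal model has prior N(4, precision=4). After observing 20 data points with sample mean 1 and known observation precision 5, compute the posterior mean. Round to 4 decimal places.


Posterior mean = (prior_precision * prior_mean + n * data_precision * data_mean) / (prior_precision + n * data_precision)
Numerator = 4*4 + 20*5*1 = 116
Denominator = 4 + 20*5 = 104
Posterior mean = 1.1154

1.1154


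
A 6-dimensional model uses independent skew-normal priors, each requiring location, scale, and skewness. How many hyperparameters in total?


Per parameter: 3 (location, scale, and skewness).
Total = 6 * 3 = 18

18


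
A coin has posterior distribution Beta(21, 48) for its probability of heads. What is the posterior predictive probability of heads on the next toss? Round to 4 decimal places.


Posterior predictive = E[theta] = alpha/(alpha+beta)
= 21/69
= 0.3043

0.3043


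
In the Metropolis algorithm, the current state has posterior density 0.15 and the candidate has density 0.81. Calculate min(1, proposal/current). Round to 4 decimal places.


Ratio = 0.81/0.15 = 5.4
Acceptance probability = min(1, 5.4)
= 1.0

1.0


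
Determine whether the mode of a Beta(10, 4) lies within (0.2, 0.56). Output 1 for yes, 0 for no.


First find the mode: (a-1)/(a+b-2) = 0.75
Is 0.75 in (0.2, 0.56)? 0

0


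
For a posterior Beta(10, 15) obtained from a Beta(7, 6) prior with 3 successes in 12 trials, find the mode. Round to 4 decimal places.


Mode = (alpha - 1) / (alpha + beta - 2)
= 9 / 23
= 0.3913

0.3913


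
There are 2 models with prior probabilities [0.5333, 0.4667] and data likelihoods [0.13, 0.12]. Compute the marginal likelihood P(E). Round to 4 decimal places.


P(E) = sum over models of P(M_i) * P(E|M_i)
= 0.5333*0.13 + 0.4667*0.12
= 0.1253

0.1253


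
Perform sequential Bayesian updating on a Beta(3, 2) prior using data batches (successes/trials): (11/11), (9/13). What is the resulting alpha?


Accumulate successes: 20
Posterior alpha = prior alpha + sum of successes
= 3 + 20 = 23

23


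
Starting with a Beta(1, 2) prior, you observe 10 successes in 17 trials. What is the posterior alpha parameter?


For a Beta-Binomial conjugate model:
Posterior alpha = prior alpha + number of successes
= 1 + 10 = 11

11


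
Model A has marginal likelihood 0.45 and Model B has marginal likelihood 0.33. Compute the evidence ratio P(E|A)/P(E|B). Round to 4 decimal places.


Evidence ratio = P(E|A) / P(E|B)
= 0.45 / 0.33
= 1.3636

1.3636


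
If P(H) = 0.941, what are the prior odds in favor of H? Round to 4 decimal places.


Prior odds = P(H) / (1 - P(H))
= 0.941 / 0.059
= 15.9492

15.9492


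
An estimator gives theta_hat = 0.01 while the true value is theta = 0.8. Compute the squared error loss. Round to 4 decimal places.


The squared error loss is (theta_hat - theta)^2
= (0.01 - 0.8)^2
= (-0.79)^2 = 0.6241

0.6241


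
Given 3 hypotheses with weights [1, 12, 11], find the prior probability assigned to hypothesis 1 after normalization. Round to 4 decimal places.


To normalize, divide each weight by the sum of all weights.
Sum = 24
Prior(H1) = 1/24 = 0.0417

0.0417


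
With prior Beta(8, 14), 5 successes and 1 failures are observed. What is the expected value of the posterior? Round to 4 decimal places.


Posterior = Beta(13, 15)
E[theta] = alpha/(alpha+beta)
= 13/28 = 0.4643

0.4643


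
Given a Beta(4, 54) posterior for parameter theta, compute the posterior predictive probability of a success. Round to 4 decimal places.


For a Beta-Bernoulli model, the predictive probability is the mean:
P(success) = 4/(4+54) = 4/58 = 0.069

0.069


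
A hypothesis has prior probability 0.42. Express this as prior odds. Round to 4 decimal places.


Odds = P(H) / P(not H) = 0.42 / 0.58
= 0.7241

0.7241


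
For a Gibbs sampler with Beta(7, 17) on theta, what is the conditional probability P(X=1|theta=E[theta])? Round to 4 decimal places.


E[theta] = 7/(7+17) = 0.2917
P(X=1|theta) = theta = 0.2917

0.2917


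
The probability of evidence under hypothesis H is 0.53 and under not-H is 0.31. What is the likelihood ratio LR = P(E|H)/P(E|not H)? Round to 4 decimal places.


LR = 0.53 / 0.31
= 1.7097

1.7097


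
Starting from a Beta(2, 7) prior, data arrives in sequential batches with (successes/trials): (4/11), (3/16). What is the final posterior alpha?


In sequential Bayesian updating, we sum all successes.
Total successes = 7
Final alpha = 2 + 7 = 9

9


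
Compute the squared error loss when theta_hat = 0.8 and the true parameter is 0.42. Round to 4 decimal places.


L = (theta_hat - theta_true)^2
= (0.8 - 0.42)^2
= 0.38^2 = 0.1444

0.1444


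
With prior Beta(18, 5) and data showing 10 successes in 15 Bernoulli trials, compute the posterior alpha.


Conjugate update: alpha_posterior = alpha_prior + k
= 18 + 10 = 28

28


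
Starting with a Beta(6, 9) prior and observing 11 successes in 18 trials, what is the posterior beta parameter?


Posterior beta = prior beta + failures
Failures = 18 - 11 = 7
beta_post = 9 + 7 = 16

16


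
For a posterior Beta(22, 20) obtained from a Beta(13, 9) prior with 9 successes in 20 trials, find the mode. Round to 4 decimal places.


Mode = (alpha - 1) / (alpha + beta - 2)
= 21 / 40
= 0.525

0.525


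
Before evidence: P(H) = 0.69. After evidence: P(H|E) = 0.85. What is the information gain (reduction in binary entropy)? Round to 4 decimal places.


Prior entropy = 0.8932
Posterior entropy = 0.6098
Information gain = 0.8932 - 0.6098 = 0.2833

0.2833


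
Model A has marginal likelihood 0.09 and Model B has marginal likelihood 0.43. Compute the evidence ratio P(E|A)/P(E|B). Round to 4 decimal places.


Evidence ratio = P(E|A) / P(E|B)
= 0.09 / 0.43
= 0.2093

0.2093


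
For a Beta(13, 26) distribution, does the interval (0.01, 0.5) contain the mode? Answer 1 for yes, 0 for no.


Mode of Beta(a,b) = (a-1)/(a+b-2)
= (13-1)/(13+26-2) = 0.3243
Check: 0.01 <= 0.3243 <= 0.5?
Result: 1

1


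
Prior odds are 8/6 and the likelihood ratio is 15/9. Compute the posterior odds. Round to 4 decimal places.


Posterior odds = prior odds * likelihood ratio
= (8/6) * (15/9)
= 120 / 54
= 2.2222

2.2222


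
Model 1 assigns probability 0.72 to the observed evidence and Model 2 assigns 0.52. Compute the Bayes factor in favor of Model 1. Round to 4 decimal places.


BF = P(data|M1) / P(data|M2)
= 0.72 / 0.52 = 1.3846

1.3846


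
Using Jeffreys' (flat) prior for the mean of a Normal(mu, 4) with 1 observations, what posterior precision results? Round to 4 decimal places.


Flat prior means prior precision is 0.
Posterior precision = n / sigma^2 = 1/4 = 0.25

0.25


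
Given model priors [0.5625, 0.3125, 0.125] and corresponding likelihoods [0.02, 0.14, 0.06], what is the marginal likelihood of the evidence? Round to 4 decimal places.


P(E) = sum_i P(M_i) P(E|M_i)
= 0.0112 + 0.0438 + 0.0075
= 0.0625

0.0625


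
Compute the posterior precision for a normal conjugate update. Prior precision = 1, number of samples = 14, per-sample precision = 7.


tau_post = tau_0 + n * tau
= 1 + 14 * 7 = 99

99


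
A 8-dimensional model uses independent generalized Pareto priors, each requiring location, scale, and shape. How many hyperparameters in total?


Per parameter: 3 (location, scale, and shape).
Total = 8 * 3 = 24

24


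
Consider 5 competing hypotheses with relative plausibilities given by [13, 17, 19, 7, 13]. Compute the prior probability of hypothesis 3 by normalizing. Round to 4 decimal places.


Sum of weights = 13 + 17 + 19 + 7 + 13 = 69
Normalized prior for H3 = 19 / 69
= 0.2754

0.2754


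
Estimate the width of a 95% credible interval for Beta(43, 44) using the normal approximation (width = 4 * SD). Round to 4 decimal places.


For Beta(a,b): Var = ab/((a+b)^2(a+b+1))
Var = 0.0028, SD = 0.0533
Approximate 95% CI width = 4 * 0.0533 = 0.2132

0.2132


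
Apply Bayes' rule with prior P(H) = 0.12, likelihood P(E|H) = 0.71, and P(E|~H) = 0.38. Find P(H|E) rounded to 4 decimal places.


Step 1: Compute marginal P(E) = P(E|H)P(H) + P(E|~H)P(~H)
= 0.71*0.12 + 0.38*0.88 = 0.4196
Step 2: P(H|E) = P(E|H)P(H)/P(E) = 0.0852/0.4196
= 0.2031

0.2031


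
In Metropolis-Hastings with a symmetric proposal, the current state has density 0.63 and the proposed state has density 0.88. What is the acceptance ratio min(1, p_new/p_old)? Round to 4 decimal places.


Ratio = p_new / p_old = 0.88 / 0.63 = 1.3968
Acceptance = min(1, 1.3968) = 1.0

1.0


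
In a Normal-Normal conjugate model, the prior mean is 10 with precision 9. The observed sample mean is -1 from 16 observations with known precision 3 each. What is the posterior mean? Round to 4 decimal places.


Posterior precision = tau0 + n*tau = 9 + 16*3 = 57
Posterior mean = (tau0*mu0 + n*tau*xbar) / posterior_precision
= (9*10 + 16*3*-1) / 57
= 42 / 57 = 0.7368

0.7368


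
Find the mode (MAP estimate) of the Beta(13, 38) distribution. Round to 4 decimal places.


For Beta(a,b) with a,b > 1:
Mode = (a-1)/(a+b-2) = (13-1)/(51-2)
= 12/49 = 0.2449

0.2449


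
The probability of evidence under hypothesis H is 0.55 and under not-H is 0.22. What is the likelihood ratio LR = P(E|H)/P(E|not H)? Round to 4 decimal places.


LR = 0.55 / 0.22
= 2.5

2.5


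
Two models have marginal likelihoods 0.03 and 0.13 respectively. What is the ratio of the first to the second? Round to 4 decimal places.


Evidence ratio = 0.03 / 0.13
= 0.2308

0.2308


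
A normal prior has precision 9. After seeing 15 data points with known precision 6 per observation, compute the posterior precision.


In the conjugate normal model, precisions add:
tau_posterior = tau_prior + n * tau_data
= 9 + 15*6 = 99

99


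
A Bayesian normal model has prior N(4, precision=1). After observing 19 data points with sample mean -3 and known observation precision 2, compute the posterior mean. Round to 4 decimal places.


Posterior mean = (prior_precision * prior_mean + n * data_precision * data_mean) / (prior_precision + n * data_precision)
Numerator = 1*4 + 19*2*-3 = -110
Denominator = 1 + 19*2 = 39
Posterior mean = -2.8205

-2.8205


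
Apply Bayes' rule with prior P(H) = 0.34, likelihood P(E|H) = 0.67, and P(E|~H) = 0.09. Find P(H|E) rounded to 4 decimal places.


Step 1: Compute marginal P(E) = P(E|H)P(H) + P(E|~H)P(~H)
= 0.67*0.34 + 0.09*0.66 = 0.2872
Step 2: P(H|E) = P(E|H)P(H)/P(E) = 0.2278/0.2872
= 0.7932

0.7932


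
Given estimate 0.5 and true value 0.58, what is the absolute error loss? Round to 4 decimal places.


Absolute error = |estimate - true|
= |-0.08| = 0.08

0.08


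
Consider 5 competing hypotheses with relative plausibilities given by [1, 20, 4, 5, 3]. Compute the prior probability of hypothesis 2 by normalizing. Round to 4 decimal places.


Sum of weights = 1 + 20 + 4 + 5 + 3 = 33
Normalized prior for H2 = 20 / 33
= 0.6061

0.6061


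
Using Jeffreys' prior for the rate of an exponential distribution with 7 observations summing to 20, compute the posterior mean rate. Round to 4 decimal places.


Jeffreys' prior leads to posterior Gamma(7, 20).
Mean = 7/20 = 0.35

0.35


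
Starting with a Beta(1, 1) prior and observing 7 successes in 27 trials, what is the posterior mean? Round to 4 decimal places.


Posterior parameters: alpha = 1 + 7 = 8
beta = 1 + 20 = 21
Posterior mean = alpha / (alpha + beta) = 8 / 29
= 0.2759

0.2759


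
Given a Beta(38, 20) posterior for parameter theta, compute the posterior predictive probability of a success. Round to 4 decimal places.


For a Beta-Bernoulli model, the predictive probability is the mean:
P(success) = 38/(38+20) = 38/58 = 0.6552

0.6552


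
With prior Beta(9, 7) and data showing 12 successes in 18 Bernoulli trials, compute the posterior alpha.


Conjugate update: alpha_posterior = alpha_prior + k
= 9 + 12 = 21

21


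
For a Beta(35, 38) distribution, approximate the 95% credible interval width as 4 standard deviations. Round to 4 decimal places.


Variance of Beta(a,b) = ab / ((a+b)^2 * (a+b+1))
= 35*38 / ((73)^2 * 74)
= 0.0034
SD = sqrt(0.0034) = 0.0581
Width = 4 * SD = 0.2323

0.2323


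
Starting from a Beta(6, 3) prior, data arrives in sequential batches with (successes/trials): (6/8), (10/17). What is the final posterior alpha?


In sequential Bayesian updating, we sum all successes.
Total successes = 16
Final alpha = 6 + 16 = 22

22


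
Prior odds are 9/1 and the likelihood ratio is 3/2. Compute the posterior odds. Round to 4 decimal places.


Posterior odds = prior odds * likelihood ratio
= (9/1) * (3/2)
= 27 / 2
= 13.5

13.5


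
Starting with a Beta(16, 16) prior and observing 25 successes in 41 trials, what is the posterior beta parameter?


Posterior beta = prior beta + failures
Failures = 41 - 25 = 16
beta_post = 16 + 16 = 32

32
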